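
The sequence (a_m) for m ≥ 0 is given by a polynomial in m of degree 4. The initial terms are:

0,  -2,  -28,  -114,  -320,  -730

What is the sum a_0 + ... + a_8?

1st diffs: -2, -26, -86, -206, -410.
2nd diffs: -24, -60, -120, -204.
3rd diffs: -36, -60, -84.
4th diffs: -24, -24 (constant).
Newton forward-difference form: a_m = (-2)·C(m,1) + (-24)·C(m,2) + (-36)·C(m,3) + (-24)·C(m,4).
Continuing: -1452, -2618, -4384.
Summing m = 0..8 (9 terms) gives -9648.

-9648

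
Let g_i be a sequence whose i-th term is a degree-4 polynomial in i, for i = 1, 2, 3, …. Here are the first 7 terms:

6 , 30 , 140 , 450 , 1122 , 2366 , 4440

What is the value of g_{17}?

1st diffs: 24, 110, 310, 672, 1244, 2074.
2nd diffs: 86, 200, 362, 572, 830.
3rd diffs: 114, 162, 210, 258.
4th diffs: 48, 48, 48 (constant).
Newton forward-difference form: g_i = 6 + 24·C(i-1,1) + 86·C(i-1,2) + 114·C(i-1,3) + 48·C(i-1,4).
At i = 17: i-1 = 16, so g_{17} = 6 + 384 + 10320 + 63840 + 87360 = 161910.

161910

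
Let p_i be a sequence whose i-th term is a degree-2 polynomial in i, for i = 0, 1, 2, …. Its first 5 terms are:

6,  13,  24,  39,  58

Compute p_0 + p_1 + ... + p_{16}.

3774

1st diffs: 7, 11, 15, 19.
2nd diffs: 4, 4, 4 (constant).
So p_i = 2i^2 + 5i + 6.
Continuing: …, 81, 108, 139, 174, …, p_{16} = 598.
Summing i = 0..16 (17 terms) gives 3774.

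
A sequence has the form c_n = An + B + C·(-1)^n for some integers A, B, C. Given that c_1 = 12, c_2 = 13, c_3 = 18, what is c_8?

31

Plug in n = 1, 2, 3: A + B - C = 12; 2A + B + C = 13; 3A + B - C = 18.
Subtracting the first from the second: A + 2C = 1.
Subtracting the second from the third: A - 2C = 5.
Solving: C = -1, A = 3, then B = 8.
Hence c_8 = 3·8 + 8 + (-1)·1 = 31.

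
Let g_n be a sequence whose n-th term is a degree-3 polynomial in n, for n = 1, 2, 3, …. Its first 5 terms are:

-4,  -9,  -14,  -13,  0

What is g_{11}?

666

1st diffs: -5, -5, 1, 13.
2nd diffs: 0, 6, 12.
3rd diffs: 6, 6 (constant).
Newton forward-difference form: g_n = -4 + (-5)·C(n-1,1) + 6·C(n-1,3).
At n = 11: n-1 = 10, so g_{11} = -4 - 50 + 720 = 666.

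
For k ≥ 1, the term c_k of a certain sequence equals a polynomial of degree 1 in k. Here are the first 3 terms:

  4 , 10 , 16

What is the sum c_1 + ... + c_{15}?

690

1st diffs: 6, 6 (constant).
So c_k = 6k - 2.
Continuing: …, 22, 28, 34, 40, …, c_{15} = 88.
Summing k = 1..15 (15 terms) gives 690.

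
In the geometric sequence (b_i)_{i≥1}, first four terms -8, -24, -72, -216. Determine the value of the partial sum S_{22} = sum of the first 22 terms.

Common ratio r = 3.
b_i = (-8)·3^(i-1).
S = (-8)·(3^22 - 1)/(3 - 1) = (-8)·(31381059609 - 1)/(2) = -125524238432.

-125524238432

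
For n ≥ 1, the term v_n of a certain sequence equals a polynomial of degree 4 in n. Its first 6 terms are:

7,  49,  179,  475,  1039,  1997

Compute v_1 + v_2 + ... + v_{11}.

1st diffs: 42, 130, 296, 564, 958.
2nd diffs: 88, 166, 268, 394.
3rd diffs: 78, 102, 126.
4th diffs: 24, 24 (constant).
Newton forward-difference form: v_n = 7 + 42·C(n-1,1) + 88·C(n-1,2) + 78·C(n-1,3) + 24·C(n-1,4).
Continuing: …, 3499, 5719, 8855, 13129, …, v_{11} = 18787.
Summing n = 1..11 (11 terms) gives 53735.

53735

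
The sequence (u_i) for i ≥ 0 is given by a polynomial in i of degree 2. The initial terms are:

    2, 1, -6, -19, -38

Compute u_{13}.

-479

1st diffs: -1, -7, -13, -19.
2nd diffs: -6, -6, -6 (constant).
Newton forward-difference form: u_i = 2 + (-1)·C(i,1) + (-6)·C(i,2).
At i = 13: i = 13, so u_{13} = 2 - 13 - 468 = -479.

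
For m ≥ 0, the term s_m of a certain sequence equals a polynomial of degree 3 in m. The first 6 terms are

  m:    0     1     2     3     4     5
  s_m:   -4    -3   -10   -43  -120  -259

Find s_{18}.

1st diffs: 1, -7, -33, -77, -139.
2nd diffs: -8, -26, -44, -62.
3rd diffs: -18, -18, -18 (constant).
So s_m = -3m^3 + 5m^2 - m - 4.
Evaluating at m = 18 gives s_{18} = -15898.

-15898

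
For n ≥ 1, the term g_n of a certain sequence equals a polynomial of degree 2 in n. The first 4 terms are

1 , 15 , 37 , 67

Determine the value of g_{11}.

1st diffs: 14, 22, 30.
2nd diffs: 8, 8 (constant).
Newton forward-difference form: g_n = 1 + 14·C(n-1,1) + 8·C(n-1,2).
At n = 11: n-1 = 10, so g_{11} = 1 + 140 + 360 = 501.

501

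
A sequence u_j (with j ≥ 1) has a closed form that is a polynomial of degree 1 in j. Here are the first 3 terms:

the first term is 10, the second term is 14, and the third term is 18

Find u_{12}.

54

1st diffs: 4, 4 (constant).
So u_j = 4j + 6.
Evaluating at j = 12 gives u_{12} = 54.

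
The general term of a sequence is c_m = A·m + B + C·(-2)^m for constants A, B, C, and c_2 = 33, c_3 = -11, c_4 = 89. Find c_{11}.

The three given values yield: 2A + B + 4C = 33; 3A + B - 8C = -11; 4A + B + 16C = 89.
Subtracting the first from the second: A - 12C = -44.
Subtracting the second from the third: A + 24C = 100.
Solving: C = 4, A = 4, then B = 9.
Therefore c_{11} = 44 + 9 + 4·(-2048) = -8139.

-8139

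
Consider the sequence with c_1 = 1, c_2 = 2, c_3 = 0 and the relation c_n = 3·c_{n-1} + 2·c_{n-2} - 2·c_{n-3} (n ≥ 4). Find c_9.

c_4 = 2, c_5 = 2, c_6 = 10, c_7 = 30, c_8 = 106, c_9 = 358.

358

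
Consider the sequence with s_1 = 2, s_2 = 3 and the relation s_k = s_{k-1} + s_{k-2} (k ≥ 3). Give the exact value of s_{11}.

233

Compute successive terms:
s_3 = 5  s_4 = 8  s_5 = 13  s_6 = 21  s_7 = 34  s_8 = 55  s_9 = 89  s_{10} = 144  s_{11} = 233.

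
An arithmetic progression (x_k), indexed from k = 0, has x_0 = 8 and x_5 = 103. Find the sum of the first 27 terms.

Common difference d = (103 - 8) / (5 - 0) = 19.
x_k = 8 + (k - 0)·19.
x_{26} = 502; S = 27·(8 + 502)/2 = 6885.

6885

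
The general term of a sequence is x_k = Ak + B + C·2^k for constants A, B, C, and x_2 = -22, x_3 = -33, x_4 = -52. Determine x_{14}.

The three given values yield: 2A + B + 4C = -22; 3A + B + 8C = -33; 4A + B + 16C = -52.
Subtracting the first from the second: A + 4C = -11.
Subtracting the second from the third: A + 8C = -19.
Solving: C = -2, A = -3, then B = -8.
So x_k = -3·k + (-8) + (-2)·2^k; at k=14 this is -32818.

-32818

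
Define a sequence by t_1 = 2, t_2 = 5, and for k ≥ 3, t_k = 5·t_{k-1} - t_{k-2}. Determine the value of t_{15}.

3359941223

Applying the relation repeatedly:
t_3 = 23;  t_4 = 110;  t_5 = 527;  …;  t_{12} = 30547445;  t_{13} = 146361602;  t_{14} = 701260565;  t_{15} = 3359941223.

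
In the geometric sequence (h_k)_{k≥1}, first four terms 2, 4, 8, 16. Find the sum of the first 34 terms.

Common ratio r = 2.
h_k = 2·2^(k-1).
S = 2·(2^34 - 1)/(2 - 1) = 2·(17179869184 - 1)/(1) = 34359738366.

34359738366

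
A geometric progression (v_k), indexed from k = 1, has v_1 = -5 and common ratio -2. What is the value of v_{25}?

v_k = (-5)·(-2)^(k-1).
v_{25} = (-5)·(-2)^24 = -83886080.

-83886080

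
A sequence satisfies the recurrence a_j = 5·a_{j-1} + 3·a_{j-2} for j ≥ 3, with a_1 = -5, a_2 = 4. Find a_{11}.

Step forward from the initial values:
a_3 = 5; a_4 = 37; a_5 = 200; a_6 = 1111; a_7 = 6155; a_8 = 34108; a_9 = 189005; a_{10} = 1047349; a_{11} = 5803760.

5803760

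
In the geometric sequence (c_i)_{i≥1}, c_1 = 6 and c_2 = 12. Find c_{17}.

393216

Common ratio r = 2.
c_i = 6·2^(i-1).
c_{17} = 6·2^16 = 393216.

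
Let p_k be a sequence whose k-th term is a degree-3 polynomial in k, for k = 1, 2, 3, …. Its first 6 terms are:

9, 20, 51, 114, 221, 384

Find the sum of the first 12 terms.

1st diffs: 11, 31, 63, 107, 163.
2nd diffs: 20, 32, 44, 56.
3rd diffs: 12, 12, 12 (constant).
Newton forward-difference form: p_k = 9 + 11·C(k-1,1) + 20·C(k-1,2) + 12·C(k-1,3).
Continuing: …, 615, 926, 1329, 1836, …, p_{12} = 3210.
Summing k = 1..12 (12 terms) gives 11174.

11174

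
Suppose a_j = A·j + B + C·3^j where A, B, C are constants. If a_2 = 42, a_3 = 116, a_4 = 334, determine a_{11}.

The three given values yield: 2A + B + 9C = 42; 3A + B + 27C = 116; 4A + B + 81C = 334.
Subtracting the first from the second: A + 18C = 74.
Subtracting the second from the third: A + 54C = 218.
Solving: C = 4, A = 2, then B = 2.
Therefore a_{11} = 22 + 2 + 4·177147 = 708612.

708612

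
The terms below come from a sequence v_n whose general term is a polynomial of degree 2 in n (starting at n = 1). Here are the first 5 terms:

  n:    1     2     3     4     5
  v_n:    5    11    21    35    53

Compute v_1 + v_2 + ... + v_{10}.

1st diffs: 6, 10, 14, 18.
2nd diffs: 4, 4, 4 (constant).
Newton forward-difference form: v_n = 5 + 6·C(n-1,1) + 4·C(n-1,2).
Continuing: …, 75, 101, 131, 165, …, v_{10} = 203.
Summing n = 1..10 (10 terms) gives 800.

800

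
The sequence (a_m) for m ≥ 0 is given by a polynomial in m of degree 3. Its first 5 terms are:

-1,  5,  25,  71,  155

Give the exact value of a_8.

1st diffs: 6, 20, 46, 84.
2nd diffs: 14, 26, 38.
3rd diffs: 12, 12 (constant).
Newton forward-difference form: a_m = -1 + 6·C(m,1) + 14·C(m,2) + 12·C(m,3).
At m = 8: m = 8, so a_8 = -1 + 48 + 392 + 672 = 1111.

1111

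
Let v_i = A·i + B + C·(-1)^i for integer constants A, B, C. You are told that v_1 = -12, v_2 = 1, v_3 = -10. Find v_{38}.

At i = 1, 2, 3: A + B - C = -12; 2A + B + C = 1; 3A + B - C = -10.
Subtracting the first from the second: A + 2C = 13.
Subtracting the second from the third: A - 2C = -11.
Solving: C = 6, A = 1, then B = -7.
Hence v_{38} = 1·38 + (-7) + 6·1 = 37.

37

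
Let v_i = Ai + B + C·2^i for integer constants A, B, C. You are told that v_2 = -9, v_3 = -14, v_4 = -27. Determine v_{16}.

At i = 2, 3, 4: 2A + B + 4C = -9; 3A + B + 8C = -14; 4A + B + 16C = -27.
Subtracting the first from the second: A + 4C = -5.
Subtracting the second from the third: A + 8C = -13.
Solving: C = -2, A = 3, then B = -7.
So v_i = 3·i + (-7) + (-2)·2^i; at i=16 this is -131031.

-131031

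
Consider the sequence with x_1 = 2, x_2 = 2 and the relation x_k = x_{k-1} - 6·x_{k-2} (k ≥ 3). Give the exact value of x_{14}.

60842

Iterate the recurrence:
x_3 = -10;  x_4 = -22;  x_5 = 38;  …;  x_{11} = 10118;  x_{12} = -24310;  x_{13} = -85018;  x_{14} = 60842.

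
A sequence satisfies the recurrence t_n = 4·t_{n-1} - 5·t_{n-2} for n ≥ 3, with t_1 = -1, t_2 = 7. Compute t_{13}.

Iterate the recurrence:
t_3 = 33;  t_4 = 97;  t_5 = 223;  …;  t_{10} = -10073;  t_{11} = -27807;  t_{12} = -60863;  t_{13} = -104417.

-104417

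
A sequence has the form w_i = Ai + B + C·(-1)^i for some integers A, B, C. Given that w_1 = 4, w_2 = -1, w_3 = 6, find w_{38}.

Write the equations: A + B - C = 4; 2A + B + C = -1; 3A + B - C = 6.
Subtracting the first from the second: A + 2C = -5.
Subtracting the second from the third: A - 2C = 7.
Solving: C = -3, A = 1, then B = 0.
Hence w_{38} = 1·38 + 0 + (-3)·1 = 35.

35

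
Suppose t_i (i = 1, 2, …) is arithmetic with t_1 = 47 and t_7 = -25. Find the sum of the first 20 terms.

Common difference d = (-25 - 47) / (7 - 1) = -12.
t_i = 47 + (i - 1)·(-12).
t_{20} = -181; S = 20·(47 + (-181))/2 = -1340.

-1340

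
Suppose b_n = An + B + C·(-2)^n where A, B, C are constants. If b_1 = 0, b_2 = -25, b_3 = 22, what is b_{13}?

Plug in n = 1, 2, 3: A + B - 2C = 0; 2A + B + 4C = -25; 3A + B - 8C = 22.
Subtracting the first from the second: A + 6C = -25.
Subtracting the second from the third: A - 12C = 47.
Solving: C = -4, A = -1, then B = -7.
So b_n = -1·n + (-7) + (-4)·(-2)^n; at n=13 this is 32748.

32748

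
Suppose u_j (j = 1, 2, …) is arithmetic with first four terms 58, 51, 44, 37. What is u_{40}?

Common difference d = -7.
u_j = 58 + (j - 1)·(-7).
u_{40} = 58 + 39·(-7) = -215.

-215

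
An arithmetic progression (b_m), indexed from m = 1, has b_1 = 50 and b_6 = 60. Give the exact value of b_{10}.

Common difference d = (60 - 50) / (6 - 1) = 2.
b_m = 50 + (m - 1)·2.
b_{10} = 50 + 9·2 = 68.

68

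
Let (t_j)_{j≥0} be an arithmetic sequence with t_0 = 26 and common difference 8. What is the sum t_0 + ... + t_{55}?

t_j = 26 + (j - 0)·8.
t_{55} = 466; S = 56·(26 + 466)/2 = 13776.

13776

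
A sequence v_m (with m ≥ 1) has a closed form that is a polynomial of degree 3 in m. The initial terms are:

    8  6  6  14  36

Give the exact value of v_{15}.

1st diffs: -2, 0, 8, 22.
2nd diffs: 2, 8, 14.
3rd diffs: 6, 6 (constant).
Newton forward-difference form: v_m = 8 + (-2)·C(m-1,1) + 2·C(m-1,2) + 6·C(m-1,3).
At m = 15: m-1 = 14, so v_{15} = 8 - 28 + 182 + 2184 = 2346.

2346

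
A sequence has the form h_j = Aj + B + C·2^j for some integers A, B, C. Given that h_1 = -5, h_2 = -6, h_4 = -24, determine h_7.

The three given values yield: A + B + 2C = -5; 2A + B + 4C = -6; 4A + B + 16C = -24.
Subtracting the first from the second: A + 2C = -1.
Subtracting the second from the third: 2A + 12C = -18.
Solving: C = -2, A = 3, then B = -4.
Hence h_7 = 3·7 + (-4) + (-2)·128 = -239.

-239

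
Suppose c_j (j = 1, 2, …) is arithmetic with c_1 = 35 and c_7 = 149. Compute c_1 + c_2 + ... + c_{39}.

15444

Common difference d = (149 - 35) / (7 - 1) = 19.
c_j = 35 + (j - 1)·19.
c_{39} = 757; S = 39·(35 + 757)/2 = 15444.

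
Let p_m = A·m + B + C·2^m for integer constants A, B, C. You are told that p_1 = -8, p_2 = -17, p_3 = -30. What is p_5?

-88

The three given values yield: A + B + 2C = -8; 2A + B + 4C = -17; 3A + B + 8C = -30.
Subtracting the first from the second: A + 2C = -9.
Subtracting the second from the third: A + 4C = -13.
Solving: C = -2, A = -5, then B = 1.
So p_m = -5·m + 1 + (-2)·2^m; at m=5 this is -88.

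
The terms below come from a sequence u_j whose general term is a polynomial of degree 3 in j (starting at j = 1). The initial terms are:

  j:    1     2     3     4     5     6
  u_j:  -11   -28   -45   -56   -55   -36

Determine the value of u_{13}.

1105

1st diffs: -17, -17, -11, 1, 19.
2nd diffs: 0, 6, 12, 18.
3rd diffs: 6, 6, 6 (constant).
Newton forward-difference form: u_j = -11 + (-17)·C(j-1,1) + 6·C(j-1,3).
At j = 13: j-1 = 12, so u_{13} = -11 - 204 + 1320 = 1105.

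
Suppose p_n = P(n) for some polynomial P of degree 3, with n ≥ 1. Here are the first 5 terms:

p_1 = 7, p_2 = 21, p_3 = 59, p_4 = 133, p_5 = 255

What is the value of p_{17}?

1st diffs: 14, 38, 74, 122.
2nd diffs: 24, 36, 48.
3rd diffs: 12, 12 (constant).
Newton forward-difference form: p_n = 7 + 14·C(n-1,1) + 24·C(n-1,2) + 12·C(n-1,3).
At n = 17: n-1 = 16, so p_{17} = 7 + 224 + 2880 + 6720 = 9831.

9831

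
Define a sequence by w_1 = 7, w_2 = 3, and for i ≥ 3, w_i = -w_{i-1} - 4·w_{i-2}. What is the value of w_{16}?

Step forward from the initial values:
w_3 = -31;  w_4 = 19;  w_5 = 105;  …;  w_{13} = -26999;  w_{14} = -19029;  w_{15} = 127025;  w_{16} = -50909.

-50909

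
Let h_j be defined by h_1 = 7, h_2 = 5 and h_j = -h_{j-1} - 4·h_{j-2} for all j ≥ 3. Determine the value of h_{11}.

3263

Compute successive terms:
h_3 = -33; h_4 = 13; h_5 = 119; h_6 = -171; h_7 = -305; h_8 = 989; h_9 = 231; h_{10} = -4187; h_{11} = 3263.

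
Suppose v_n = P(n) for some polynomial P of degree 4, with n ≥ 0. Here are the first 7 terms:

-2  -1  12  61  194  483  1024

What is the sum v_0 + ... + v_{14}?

1st diffs: 1, 13, 49, 133, 289, 541.
2nd diffs: 12, 36, 84, 156, 252.
3rd diffs: 24, 48, 72, 96.
4th diffs: 24, 24, 24 (constant).
So v_n = n^4 - 2n^3 + 5n^2 - 3n - 2.
Continuing: …, 1937, 3366, 5479, 8468, …, v_{14} = 33864.
Summing n = 0..14 (15 terms) gives 110367.

110367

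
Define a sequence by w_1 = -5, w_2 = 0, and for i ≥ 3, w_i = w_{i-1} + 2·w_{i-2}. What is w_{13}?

Applying the relation repeatedly:
w_3 = -10; w_4 = -10; w_5 = -30; …; w_{10} = -850; w_{11} = -1710; w_{12} = -3410; w_{13} = -6830.
(Characteristic roots are 2 and -1.)

-6830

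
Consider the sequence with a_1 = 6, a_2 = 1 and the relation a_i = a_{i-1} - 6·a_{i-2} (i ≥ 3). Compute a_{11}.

16009

Compute successive terms:
a_3 = -35;  a_4 = -41;  a_5 = 169;  a_6 = 415;  a_7 = -599;  a_8 = -3089;  a_9 = 505;  a_{10} = 19039;  a_{11} = 16009.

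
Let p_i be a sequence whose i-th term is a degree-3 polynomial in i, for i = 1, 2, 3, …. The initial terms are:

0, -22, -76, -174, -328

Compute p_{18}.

1st diffs: -22, -54, -98, -154.
2nd diffs: -32, -44, -56.
3rd diffs: -12, -12 (constant).
Newton forward-difference form: p_i = (-22)·C(i-1,1) + (-32)·C(i-1,2) + (-12)·C(i-1,3).
At i = 18: i-1 = 17, so p_{18} = -374 - 4352 - 8160 = -12886.

-12886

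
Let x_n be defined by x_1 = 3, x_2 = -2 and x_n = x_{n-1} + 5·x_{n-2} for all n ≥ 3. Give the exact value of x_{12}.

57623

Iterate the recurrence:
x_3 = 13  x_4 = 3  x_5 = 68  x_6 = 83  x_7 = 423  x_8 = 838  x_9 = 2953  x_{10} = 7143  x_{11} = 21908  x_{12} = 57623.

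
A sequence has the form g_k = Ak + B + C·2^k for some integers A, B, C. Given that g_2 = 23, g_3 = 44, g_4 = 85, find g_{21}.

At k = 2, 3, 4: 2A + B + 4C = 23; 3A + B + 8C = 44; 4A + B + 16C = 85.
Subtracting the first from the second: A + 4C = 21.
Subtracting the second from the third: A + 8C = 41.
Solving: C = 5, A = 1, then B = 1.
Hence g_{21} = 1·21 + 1 + 5·2097152 = 10485782.

10485782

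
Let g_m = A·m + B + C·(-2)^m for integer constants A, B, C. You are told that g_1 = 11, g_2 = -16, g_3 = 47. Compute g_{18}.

-1310668

Plug in m = 1, 2, 3: A + B - 2C = 11; 2A + B + 4C = -16; 3A + B - 8C = 47.
Subtracting the first from the second: A + 6C = -27.
Subtracting the second from the third: A - 12C = 63.
Solving: C = -5, A = 3, then B = -2.
Therefore g_{18} = 54 + (-2) + (-5)·262144 = -1310668.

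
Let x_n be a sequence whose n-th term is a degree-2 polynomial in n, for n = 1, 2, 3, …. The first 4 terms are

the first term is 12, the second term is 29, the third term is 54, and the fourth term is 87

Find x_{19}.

1542

1st diffs: 17, 25, 33.
2nd diffs: 8, 8 (constant).
Newton forward-difference form: x_n = 12 + 17·C(n-1,1) + 8·C(n-1,2).
At n = 19: n-1 = 18, so x_{19} = 12 + 306 + 1224 = 1542.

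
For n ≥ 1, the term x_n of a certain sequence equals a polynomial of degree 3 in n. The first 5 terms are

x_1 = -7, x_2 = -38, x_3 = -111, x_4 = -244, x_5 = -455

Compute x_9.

1st diffs: -31, -73, -133, -211.
2nd diffs: -42, -60, -78.
3rd diffs: -18, -18 (constant).
Newton forward-difference form: x_n = -7 + (-31)·C(n-1,1) + (-42)·C(n-1,2) + (-18)·C(n-1,3).
At n = 9: n-1 = 8, so x_9 = -7 - 248 - 1176 - 1008 = -2439.

-2439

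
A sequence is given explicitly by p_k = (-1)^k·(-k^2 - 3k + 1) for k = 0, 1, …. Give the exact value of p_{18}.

-377

(-1)^18 = 1; -k^2 - 3k + 1 at k=18 is -377; so p_{18} = -377.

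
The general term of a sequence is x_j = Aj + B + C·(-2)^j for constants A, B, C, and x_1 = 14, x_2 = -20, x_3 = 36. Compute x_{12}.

The three given values yield: A + B - 2C = 14; 2A + B + 4C = -20; 3A + B - 8C = 36.
Subtracting the first from the second: A + 6C = -34.
Subtracting the second from the third: A - 12C = 56.
Solving: C = -5, A = -4, then B = 8.
Therefore x_{12} = -48 + 8 + (-5)·4096 = -20520.

-20520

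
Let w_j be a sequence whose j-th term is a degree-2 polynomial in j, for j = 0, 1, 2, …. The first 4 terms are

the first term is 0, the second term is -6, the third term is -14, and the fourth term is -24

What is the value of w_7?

-84

1st diffs: -6, -8, -10.
2nd diffs: -2, -2 (constant).
Newton forward-difference form: w_j = (-6)·C(j,1) + (-2)·C(j,2).
At j = 7: j = 7, so w_7 = -42 - 42 = -84.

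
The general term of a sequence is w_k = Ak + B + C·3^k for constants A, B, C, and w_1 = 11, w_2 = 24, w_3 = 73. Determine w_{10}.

Write the equations: A + B + 3C = 11; 2A + B + 9C = 24; 3A + B + 27C = 73.
Subtracting the first from the second: A + 6C = 13.
Subtracting the second from the third: A + 18C = 49.
Solving: C = 3, A = -5, then B = 7.
Therefore w_{10} = -50 + 7 + 3·59049 = 177104.

177104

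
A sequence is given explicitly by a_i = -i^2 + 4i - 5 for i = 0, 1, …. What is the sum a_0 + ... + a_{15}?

Over i = 0..15: Σi = 120, Σi² = 1240.
Total = (-1)·1240 + (4)·120 + (-5)·16 = -840.

-840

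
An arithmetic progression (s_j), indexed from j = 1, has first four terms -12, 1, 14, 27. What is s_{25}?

Common difference d = 13.
s_j = -12 + (j - 1)·13.
s_{25} = -12 + 24·13 = 300.

300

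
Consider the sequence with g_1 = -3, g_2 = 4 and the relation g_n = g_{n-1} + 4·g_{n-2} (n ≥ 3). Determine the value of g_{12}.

-4792

Step forward from the initial values:
g_3 = -8  g_4 = 8  g_5 = -24  g_6 = 8  g_7 = -88  g_8 = -56  g_9 = -408  g_{10} = -632  g_{11} = -2264  g_{12} = -4792.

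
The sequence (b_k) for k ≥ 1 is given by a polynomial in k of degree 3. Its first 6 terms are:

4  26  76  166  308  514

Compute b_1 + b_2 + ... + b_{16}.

1st diffs: 22, 50, 90, 142, 206.
2nd diffs: 28, 40, 52, 64.
3rd diffs: 12, 12, 12 (constant).
Newton forward-difference form: b_k = 4 + 22·C(k-1,1) + 28·C(k-1,2) + 12·C(k-1,3).
Continuing: …, 796, 1166, 1636, 2218, …, b_{16} = 8734.
Summing k = 1..16 (16 terms) gives 40224.

40224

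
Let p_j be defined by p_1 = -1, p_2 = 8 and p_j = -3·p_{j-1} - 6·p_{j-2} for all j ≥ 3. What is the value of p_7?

Iterate the recurrence:
p_3 = -18, p_4 = 6, p_5 = 90, p_6 = -306, p_7 = 378.

378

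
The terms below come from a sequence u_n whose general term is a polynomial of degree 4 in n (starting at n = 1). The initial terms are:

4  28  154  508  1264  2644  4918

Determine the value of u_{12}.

1st diffs: 24, 126, 354, 756, 1380, 2274.
2nd diffs: 102, 228, 402, 624, 894.
3rd diffs: 126, 174, 222, 270.
4th diffs: 48, 48, 48 (constant).
So u_n = 2n^4 + n^3 - 5n^2 + 2n + 4.
Evaluating at n = 12 gives u_{12} = 42508.

42508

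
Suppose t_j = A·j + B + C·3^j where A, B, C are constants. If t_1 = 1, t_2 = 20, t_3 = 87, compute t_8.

At j = 1, 2, 3: A + B + 3C = 1; 2A + B + 9C = 20; 3A + B + 27C = 87.
Subtracting the first from the second: A + 6C = 19.
Subtracting the second from the third: A + 18C = 67.
Solving: C = 4, A = -5, then B = -6.
So t_j = -5·j + (-6) + 4·3^j; at j=8 this is 26198.

26198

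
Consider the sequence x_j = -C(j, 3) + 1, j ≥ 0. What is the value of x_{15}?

-454

C(15, 3) = 455, so x_{15} = -454.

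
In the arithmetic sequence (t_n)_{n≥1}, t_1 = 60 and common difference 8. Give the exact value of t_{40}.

372

t_n = 60 + (n - 1)·8.
t_{40} = 60 + 39·8 = 372.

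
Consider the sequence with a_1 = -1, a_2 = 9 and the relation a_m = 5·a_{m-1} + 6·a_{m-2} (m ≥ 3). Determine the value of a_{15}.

89559044679

Compute successive terms:
a_3 = 39; a_4 = 249; a_5 = 1479; …; a_{12} = 414625209; a_{13} = 2487751239; a_{14} = 14926507449; a_{15} = 89559044679.
(Characteristic roots are 6 and -1.)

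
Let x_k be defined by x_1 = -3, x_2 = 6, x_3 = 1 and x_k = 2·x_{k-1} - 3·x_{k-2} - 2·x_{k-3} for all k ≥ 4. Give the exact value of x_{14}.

9366

Iterate the recurrence:
x_4 = -10, x_5 = -35, x_6 = -42, …, x_{11} = -1871, x_{12} = -5130, x_{13} = -4883, x_{14} = 9366.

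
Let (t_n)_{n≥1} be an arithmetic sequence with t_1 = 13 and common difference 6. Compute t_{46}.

t_n = 13 + (n - 1)·6.
t_{46} = 13 + 45·6 = 283.

283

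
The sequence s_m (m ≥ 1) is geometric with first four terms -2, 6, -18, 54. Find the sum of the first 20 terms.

Common ratio r = -3.
s_m = (-2)·(-3)^(m-1).
S = (-2)·((-3)^20 - 1)/(-3 - 1) = (-2)·(3486784401 - 1)/(-4) = 1743392200.

1743392200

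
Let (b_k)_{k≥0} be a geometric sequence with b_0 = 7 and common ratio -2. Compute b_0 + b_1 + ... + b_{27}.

b_k = 7·(-2)^(k-0).
S = 7·((-2)^28 - 1)/(-2 - 1) = 7·(268435456 - 1)/(-3) = -626349395.

-626349395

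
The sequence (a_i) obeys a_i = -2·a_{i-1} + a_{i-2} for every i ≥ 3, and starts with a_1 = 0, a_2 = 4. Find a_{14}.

Applying the relation repeatedly:
a_3 = -8, a_4 = 20, a_5 = -48, …, a_{11} = -9512, a_{12} = 22964, a_{13} = -55440, a_{14} = 133844.

133844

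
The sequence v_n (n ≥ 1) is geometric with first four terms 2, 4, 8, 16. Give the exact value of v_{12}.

Common ratio r = 2.
v_n = 2·2^(n-1).
v_{12} = 2·2^11 = 4096.

4096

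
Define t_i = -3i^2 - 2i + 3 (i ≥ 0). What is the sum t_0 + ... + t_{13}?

-2597

Over i = 0..13: Σi = 91, Σi² = 819.
Total = (-3)·819 + (-2)·91 + (3)·14 = -2597.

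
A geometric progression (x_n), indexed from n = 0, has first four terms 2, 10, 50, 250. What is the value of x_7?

156250

Common ratio r = 5.
x_n = 2·5^(n-0).
x_7 = 2·5^7 = 156250.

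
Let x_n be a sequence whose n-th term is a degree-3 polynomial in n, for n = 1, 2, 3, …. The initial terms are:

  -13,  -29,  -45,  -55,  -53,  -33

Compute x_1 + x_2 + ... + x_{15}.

6315

1st diffs: -16, -16, -10, 2, 20.
2nd diffs: 0, 6, 12, 18.
3rd diffs: 6, 6, 6 (constant).
So x_n = n^3 - 6n^2 - 5n - 3.
Continuing: …, 11, 85, 195, 347, …, x_{15} = 1947.
Summing n = 1..15 (15 terms) gives 6315.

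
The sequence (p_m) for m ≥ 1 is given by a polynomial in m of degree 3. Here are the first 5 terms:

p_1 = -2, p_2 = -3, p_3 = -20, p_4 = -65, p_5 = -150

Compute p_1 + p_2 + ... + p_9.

1st diffs: -1, -17, -45, -85.
2nd diffs: -16, -28, -40.
3rd diffs: -12, -12 (constant).
Newton forward-difference form: p_m = -2 + (-1)·C(m-1,1) + (-16)·C(m-1,2) + (-12)·C(m-1,3).
Continuing: -287, -488, -765, -1130.
Summing m = 1..9 (9 terms) gives -2910.

-2910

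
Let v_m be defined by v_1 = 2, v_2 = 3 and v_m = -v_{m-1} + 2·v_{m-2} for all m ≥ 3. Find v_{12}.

Step forward from the initial values:
v_3 = 1  v_4 = 5  v_5 = -3  v_6 = 13  v_7 = -19  v_8 = 45  v_9 = -83  v_{10} = 173  v_{11} = -339  v_{12} = 685.
(Characteristic roots are 1 and -2.)

685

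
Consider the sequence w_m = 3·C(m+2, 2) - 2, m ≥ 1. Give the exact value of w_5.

C(7, 2) = 21, so w_5 = 61.

61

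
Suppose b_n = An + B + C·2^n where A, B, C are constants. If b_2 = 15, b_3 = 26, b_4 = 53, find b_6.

235

At n = 2, 3, 4: 2A + B + 4C = 15; 3A + B + 8C = 26; 4A + B + 16C = 53.
Subtracting the first from the second: A + 4C = 11.
Subtracting the second from the third: A + 8C = 27.
Solving: C = 4, A = -5, then B = 9.
So b_n = -5·n + 9 + 4·2^n; at n=6 this is 235.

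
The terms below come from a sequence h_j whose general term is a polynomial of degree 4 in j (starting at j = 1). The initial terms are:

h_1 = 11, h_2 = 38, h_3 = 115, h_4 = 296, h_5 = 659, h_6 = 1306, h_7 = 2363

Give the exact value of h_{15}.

48619

1st diffs: 27, 77, 181, 363, 647, 1057.
2nd diffs: 50, 104, 182, 284, 410.
3rd diffs: 54, 78, 102, 126.
4th diffs: 24, 24, 24 (constant).
So h_j = j^4 - j^3 + 6j^2 + j + 4.
Evaluating at j = 15 gives h_{15} = 48619.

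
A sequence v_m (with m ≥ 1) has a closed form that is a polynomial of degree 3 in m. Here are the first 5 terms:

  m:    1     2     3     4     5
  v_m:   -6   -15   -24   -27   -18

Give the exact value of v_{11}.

1st diffs: -9, -9, -3, 9.
2nd diffs: 0, 6, 12.
3rd diffs: 6, 6 (constant).
Newton forward-difference form: v_m = -6 + (-9)·C(m-1,1) + 6·C(m-1,3).
At m = 11: m-1 = 10, so v_{11} = -6 - 90 + 720 = 624.

624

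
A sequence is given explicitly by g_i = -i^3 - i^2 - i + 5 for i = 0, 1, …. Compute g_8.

g_8 = -1·8^3 - 1·8^2 - 1·8 + 5 = -579.

-579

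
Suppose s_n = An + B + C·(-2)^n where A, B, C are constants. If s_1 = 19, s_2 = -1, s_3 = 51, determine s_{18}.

Write the equations: A + B - 2C = 19; 2A + B + 4C = -1; 3A + B - 8C = 51.
Subtracting the first from the second: A + 6C = -20.
Subtracting the second from the third: A - 12C = 52.
Solving: C = -4, A = 4, then B = 7.
Hence s_{18} = 4·18 + 7 + (-4)·262144 = -1048497.

-1048497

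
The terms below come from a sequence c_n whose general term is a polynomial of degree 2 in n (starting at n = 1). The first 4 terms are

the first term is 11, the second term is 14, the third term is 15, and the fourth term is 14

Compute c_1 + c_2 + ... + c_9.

1st diffs: 3, 1, -1.
2nd diffs: -2, -2 (constant).
Newton forward-difference form: c_n = 11 + 3·C(n-1,1) + (-2)·C(n-1,2).
Continuing: …, 11, 6, -1, -10, …, c_9 = -21.
Summing n = 1..9 (9 terms) gives 39.

39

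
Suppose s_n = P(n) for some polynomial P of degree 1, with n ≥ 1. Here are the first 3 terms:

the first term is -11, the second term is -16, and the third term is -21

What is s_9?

1st diffs: -5, -5 (constant).
So s_n = -5n - 6.
Evaluating at n = 9 gives s_9 = -51.

-51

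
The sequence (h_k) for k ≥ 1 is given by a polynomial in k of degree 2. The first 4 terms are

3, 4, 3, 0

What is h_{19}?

-285

1st diffs: 1, -1, -3.
2nd diffs: -2, -2 (constant).
Newton forward-difference form: h_k = 3 + 1·C(k-1,1) + (-2)·C(k-1,2).
At k = 19: k-1 = 18, so h_{19} = 3 + 18 - 306 = -285.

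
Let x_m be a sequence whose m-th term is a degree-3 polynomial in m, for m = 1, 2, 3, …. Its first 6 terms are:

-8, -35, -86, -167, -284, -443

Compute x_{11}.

1st diffs: -27, -51, -81, -117, -159.
2nd diffs: -24, -30, -36, -42.
3rd diffs: -6, -6, -6 (constant).
Newton forward-difference form: x_m = -8 + (-27)·C(m-1,1) + (-24)·C(m-1,2) + (-6)·C(m-1,3).
At m = 11: m-1 = 10, so x_{11} = -8 - 270 - 1080 - 720 = -2078.

-2078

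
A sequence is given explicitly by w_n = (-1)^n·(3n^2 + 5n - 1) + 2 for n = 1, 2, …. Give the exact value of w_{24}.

(-1)^24 = 1; 3n^2 + 5n - 1 at n=24 is 1847; so w_{24} = 1849.

1849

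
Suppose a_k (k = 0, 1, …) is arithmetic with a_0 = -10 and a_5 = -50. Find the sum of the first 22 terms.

Common difference d = (-50 - (-10)) / (5 - 0) = -8.
a_k = -10 + (k - 0)·(-8).
a_{21} = -178; S = 22·(-10 + (-178))/2 = -2068.

-2068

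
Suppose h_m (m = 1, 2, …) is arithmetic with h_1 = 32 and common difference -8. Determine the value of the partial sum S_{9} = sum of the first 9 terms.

0

h_m = 32 + (m - 1)·(-8).
h_9 = -32; S = 9·(32 + (-32))/2 = 0.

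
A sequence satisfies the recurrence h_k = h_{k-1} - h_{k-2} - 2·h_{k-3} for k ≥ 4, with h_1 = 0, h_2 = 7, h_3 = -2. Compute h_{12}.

-360

Compute successive terms:
h_4 = -9; h_5 = -21; h_6 = -8; h_7 = 31; h_8 = 81; h_9 = 66; h_{10} = -77; h_{11} = -305; h_{12} = -360.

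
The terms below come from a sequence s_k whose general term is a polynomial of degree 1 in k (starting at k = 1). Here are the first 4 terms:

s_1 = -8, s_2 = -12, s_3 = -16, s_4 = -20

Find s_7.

-32

1st diffs: -4, -4, -4 (constant).
So s_k = -4k - 4.
Evaluating at k = 7 gives s_7 = -32.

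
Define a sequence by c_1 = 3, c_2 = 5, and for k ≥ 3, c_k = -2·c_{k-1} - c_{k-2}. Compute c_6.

Applying the relation repeatedly:
c_3 = -13;  c_4 = 21;  c_5 = -29;  c_6 = 37.
(Characteristic roots are -1 and -1.)

37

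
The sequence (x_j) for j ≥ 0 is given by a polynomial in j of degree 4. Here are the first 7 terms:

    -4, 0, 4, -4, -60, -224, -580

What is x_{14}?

1st diffs: 4, 4, -8, -56, -164, -356.
2nd diffs: 0, -12, -48, -108, -192.
3rd diffs: -12, -36, -60, -84.
4th diffs: -24, -24, -24 (constant).
So x_j = -j^4 + 4j^3 - 5j^2 + 6j - 4.
Evaluating at j = 14 gives x_{14} = -28340.

-28340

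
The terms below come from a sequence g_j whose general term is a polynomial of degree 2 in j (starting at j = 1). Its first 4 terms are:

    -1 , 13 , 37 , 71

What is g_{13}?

827

1st diffs: 14, 24, 34.
2nd diffs: 10, 10 (constant).
So g_j = 5j^2 - j - 5.
Evaluating at j = 13 gives g_{13} = 827.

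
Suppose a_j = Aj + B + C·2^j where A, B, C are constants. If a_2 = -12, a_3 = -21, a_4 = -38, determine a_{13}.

-16399

At j = 2, 3, 4: 2A + B + 4C = -12; 3A + B + 8C = -21; 4A + B + 16C = -38.
Subtracting the first from the second: A + 4C = -9.
Subtracting the second from the third: A + 8C = -17.
Solving: C = -2, A = -1, then B = -2.
So a_j = -1·j + (-2) + (-2)·2^j; at j=13 this is -16399.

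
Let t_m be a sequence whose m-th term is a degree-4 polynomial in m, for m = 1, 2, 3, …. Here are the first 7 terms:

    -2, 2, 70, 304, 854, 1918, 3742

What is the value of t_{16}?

1st diffs: 4, 68, 234, 550, 1064, 1824.
2nd diffs: 64, 166, 316, 514, 760.
3rd diffs: 102, 150, 198, 246.
4th diffs: 48, 48, 48 (constant).
Newton forward-difference form: t_m = -2 + 4·C(m-1,1) + 64·C(m-1,2) + 102·C(m-1,3) + 48·C(m-1,4).
At m = 16: m-1 = 15, so t_{16} = -2 + 60 + 6720 + 46410 + 65520 = 118708.

118708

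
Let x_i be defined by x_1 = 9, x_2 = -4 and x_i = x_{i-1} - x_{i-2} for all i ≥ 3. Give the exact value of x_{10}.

-9

Step forward from the initial values:
x_3 = -13  x_4 = -9  x_5 = 4  x_6 = 13  x_7 = 9  x_8 = -4  x_9 = -13  x_{10} = -9.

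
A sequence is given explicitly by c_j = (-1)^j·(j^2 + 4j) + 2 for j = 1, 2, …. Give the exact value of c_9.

(-1)^9 = -1; j^2 + 4j at j=9 is 117; so c_9 = -115.

-115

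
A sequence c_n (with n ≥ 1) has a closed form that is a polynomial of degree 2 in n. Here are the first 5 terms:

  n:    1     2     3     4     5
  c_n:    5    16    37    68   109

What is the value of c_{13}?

1st diffs: 11, 21, 31, 41.
2nd diffs: 10, 10, 10 (constant).
So c_n = 5n^2 - 4n + 4.
Evaluating at n = 13 gives c_{13} = 797.

797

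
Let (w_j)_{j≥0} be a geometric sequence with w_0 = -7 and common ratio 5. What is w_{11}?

-341796875

w_j = (-7)·5^(j-0).
w_{11} = (-7)·5^11 = -341796875.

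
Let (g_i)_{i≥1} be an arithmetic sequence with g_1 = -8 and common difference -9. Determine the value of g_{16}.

g_i = -8 + (i - 1)·(-9).
g_{16} = -8 + 15·(-9) = -143.

-143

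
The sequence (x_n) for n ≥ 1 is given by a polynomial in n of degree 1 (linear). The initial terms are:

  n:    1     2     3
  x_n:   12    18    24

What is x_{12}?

1st diffs: 6, 6 (constant).
So x_n = 6n + 6.
Evaluating at n = 12 gives x_{12} = 78.

78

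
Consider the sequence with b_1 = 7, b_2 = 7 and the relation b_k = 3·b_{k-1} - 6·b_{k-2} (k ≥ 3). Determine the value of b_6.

b_3 = -21, b_4 = -105, b_5 = -189, b_6 = 63.

63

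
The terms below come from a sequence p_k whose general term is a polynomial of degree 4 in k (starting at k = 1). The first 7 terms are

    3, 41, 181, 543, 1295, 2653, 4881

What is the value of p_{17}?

1st diffs: 38, 140, 362, 752, 1358, 2228.
2nd diffs: 102, 222, 390, 606, 870.
3rd diffs: 120, 168, 216, 264.
4th diffs: 48, 48, 48 (constant).
So p_k = 2k^4 + k^2 + 5k - 5.
Evaluating at k = 17 gives p_{17} = 167411.

167411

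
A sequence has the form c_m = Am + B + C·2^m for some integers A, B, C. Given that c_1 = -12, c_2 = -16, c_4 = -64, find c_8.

-1240

At m = 1, 2, 4: A + B + 2C = -12; 2A + B + 4C = -16; 4A + B + 16C = -64.
Subtracting the first from the second: A + 2C = -4.
Subtracting the second from the third: 2A + 12C = -48.
Solving: C = -5, A = 6, then B = -8.
Therefore c_8 = 48 + (-8) + (-5)·256 = -1240.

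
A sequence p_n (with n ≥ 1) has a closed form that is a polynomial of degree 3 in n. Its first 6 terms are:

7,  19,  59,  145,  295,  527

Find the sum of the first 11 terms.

1st diffs: 12, 40, 86, 150, 232.
2nd diffs: 28, 46, 64, 82.
3rd diffs: 18, 18, 18 (constant).
Newton forward-difference form: p_n = 7 + 12·C(n-1,1) + 28·C(n-1,2) + 18·C(n-1,3).
Continuing: …, 859, 1309, 1895, 2635, …, p_{11} = 3547.
Summing n = 1..11 (11 terms) gives 11297.

11297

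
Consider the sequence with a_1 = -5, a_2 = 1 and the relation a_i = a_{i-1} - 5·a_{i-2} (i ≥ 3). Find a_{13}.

60251

Compute successive terms:
a_3 = 26  a_4 = 21  a_5 = -109  …  a_{10} = -7259  a_{11} = -5989  a_{12} = 30306  a_{13} = 60251.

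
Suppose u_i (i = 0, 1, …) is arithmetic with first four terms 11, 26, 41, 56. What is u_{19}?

296

Common difference d = 15.
u_i = 11 + (i - 0)·15.
u_{19} = 11 + 19·15 = 296.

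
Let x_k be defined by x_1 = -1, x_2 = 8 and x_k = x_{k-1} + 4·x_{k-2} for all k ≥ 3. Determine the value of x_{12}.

48996

Compute successive terms:
x_3 = 4  x_4 = 36  x_5 = 52  x_6 = 196  x_7 = 404  x_8 = 1188  x_9 = 2804  x_{10} = 7556  x_{11} = 18772  x_{12} = 48996.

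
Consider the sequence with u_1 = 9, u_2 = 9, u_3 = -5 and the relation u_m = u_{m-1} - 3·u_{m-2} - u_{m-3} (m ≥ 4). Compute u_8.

Applying the relation repeatedly:
u_4 = -41; u_5 = -35; u_6 = 93; u_7 = 239; u_8 = -5.

-5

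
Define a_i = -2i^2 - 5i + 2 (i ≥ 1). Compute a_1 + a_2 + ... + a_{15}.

Over i = 1..15: Σi = 120, Σi² = 1240.
Total = (-2)·1240 + (-5)·120 + (2)·15 = -3050.

-3050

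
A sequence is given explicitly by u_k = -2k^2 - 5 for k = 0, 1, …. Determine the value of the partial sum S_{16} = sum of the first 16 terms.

-2560

Over k = 0..15: Σk = 120, Σk² = 1240.
Total = (-2)·1240 + (-5)·16 = -2560.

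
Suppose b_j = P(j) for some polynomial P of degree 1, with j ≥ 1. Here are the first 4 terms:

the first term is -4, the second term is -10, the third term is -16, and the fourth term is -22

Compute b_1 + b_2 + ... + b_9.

1st diffs: -6, -6, -6 (constant).
So b_j = -6j + 2.
Continuing: …, -28, -34, -40, -46, …, b_9 = -52.
Summing j = 1..9 (9 terms) gives -252.

-252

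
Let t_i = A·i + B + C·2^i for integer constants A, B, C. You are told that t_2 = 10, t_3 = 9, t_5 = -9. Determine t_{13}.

Plug in i = 2, 3, 5: 2A + B + 4C = 10; 3A + B + 8C = 9; 5A + B + 32C = -9.
Subtracting the first from the second: A + 4C = -1.
Subtracting the second from the third: 2A + 24C = -18.
Solving: C = -1, A = 3, then B = 8.
Hence t_{13} = 3·13 + 8 + (-1)·8192 = -8145.

-8145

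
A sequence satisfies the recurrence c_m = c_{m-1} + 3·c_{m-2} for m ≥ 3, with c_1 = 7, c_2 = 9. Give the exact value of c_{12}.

Step forward from the initial values:
c_3 = 30; c_4 = 57; c_5 = 147; c_6 = 318; c_7 = 759; c_8 = 1713; c_9 = 3990; c_{10} = 9129; c_{11} = 21099; c_{12} = 48486.

48486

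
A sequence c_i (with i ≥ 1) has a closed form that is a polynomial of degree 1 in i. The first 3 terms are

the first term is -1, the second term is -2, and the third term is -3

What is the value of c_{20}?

-20

1st diffs: -1, -1 (constant).
So c_i = -i.
Evaluating at i = 20 gives c_{20} = -20.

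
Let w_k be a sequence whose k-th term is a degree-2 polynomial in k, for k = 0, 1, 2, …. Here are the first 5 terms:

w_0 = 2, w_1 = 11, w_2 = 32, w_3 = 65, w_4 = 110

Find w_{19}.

1st diffs: 9, 21, 33, 45.
2nd diffs: 12, 12, 12 (constant).
Newton forward-difference form: w_k = 2 + 9·C(k,1) + 12·C(k,2).
At k = 19: k = 19, so w_{19} = 2 + 171 + 2052 = 2225.

2225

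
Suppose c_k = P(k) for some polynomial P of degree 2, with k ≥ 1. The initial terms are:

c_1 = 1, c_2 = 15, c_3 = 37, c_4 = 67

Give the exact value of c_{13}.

697

1st diffs: 14, 22, 30.
2nd diffs: 8, 8 (constant).
Newton forward-difference form: c_k = 1 + 14·C(k-1,1) + 8·C(k-1,2).
At k = 13: k-1 = 12, so c_{13} = 1 + 168 + 528 = 697.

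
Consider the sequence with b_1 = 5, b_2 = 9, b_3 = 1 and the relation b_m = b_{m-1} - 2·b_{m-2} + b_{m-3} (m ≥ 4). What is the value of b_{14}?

-46

b_4 = -12; b_5 = -5; b_6 = 20; …; b_{11} = 88; b_{12} = -13; b_{13} = -160; b_{14} = -46.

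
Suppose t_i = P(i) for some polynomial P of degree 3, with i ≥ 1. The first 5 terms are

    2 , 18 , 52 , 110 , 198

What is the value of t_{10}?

1st diffs: 16, 34, 58, 88.
2nd diffs: 18, 24, 30.
3rd diffs: 6, 6 (constant).
Newton forward-difference form: t_i = 2 + 16·C(i-1,1) + 18·C(i-1,2) + 6·C(i-1,3).
At i = 10: i-1 = 9, so t_{10} = 2 + 144 + 648 + 504 = 1298.

1298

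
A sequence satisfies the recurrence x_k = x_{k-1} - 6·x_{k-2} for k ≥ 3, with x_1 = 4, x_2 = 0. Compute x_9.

696

Compute successive terms:
x_3 = -24; x_4 = -24; x_5 = 120; x_6 = 264; x_7 = -456; x_8 = -2040; x_9 = 696.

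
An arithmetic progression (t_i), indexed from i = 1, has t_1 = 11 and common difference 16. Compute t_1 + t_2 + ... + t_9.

675

t_i = 11 + (i - 1)·16.
t_9 = 139; S = 9·(11 + 139)/2 = 675.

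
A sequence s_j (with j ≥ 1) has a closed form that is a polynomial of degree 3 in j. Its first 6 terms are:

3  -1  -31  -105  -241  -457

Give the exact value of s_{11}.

1st diffs: -4, -30, -74, -136, -216.
2nd diffs: -26, -44, -62, -80.
3rd diffs: -18, -18, -18 (constant).
So s_j = -3j^3 + 5j^2 + 2j - 1.
Evaluating at j = 11 gives s_{11} = -3367.

-3367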